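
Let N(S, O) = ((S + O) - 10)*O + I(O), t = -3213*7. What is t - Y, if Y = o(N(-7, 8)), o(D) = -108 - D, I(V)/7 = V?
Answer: -22399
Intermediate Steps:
I(V) = 7*V
t = -22491
N(S, O) = 7*O + O*(-10 + O + S) (N(S, O) = ((S + O) - 10)*O + 7*O = ((O + S) - 10)*O + 7*O = (-10 + O + S)*O + 7*O = O*(-10 + O + S) + 7*O = 7*O + O*(-10 + O + S))
Y = -92 (Y = -108 - 8*(-3 + 8 - 7) = -108 - 8*(-2) = -108 - 1*(-16) = -108 + 16 = -92)
t - Y = -22491 - 1*(-92) = -22491 + 92 = -22399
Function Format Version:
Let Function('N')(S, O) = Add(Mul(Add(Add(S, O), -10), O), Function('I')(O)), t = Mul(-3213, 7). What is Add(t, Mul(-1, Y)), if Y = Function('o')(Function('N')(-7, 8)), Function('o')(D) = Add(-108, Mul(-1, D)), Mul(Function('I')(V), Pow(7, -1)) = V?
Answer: -22399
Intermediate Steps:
Function('I')(V) = Mul(7, V)
t = -22491
Function('N')(S, O) = Add(Mul(7, O), Mul(O, Add(-10, O, S))) (Function('N')(S, O) = Add(Mul(Add(Add(S, O), -10), O), Mul(7, O)) = Add(Mul(Add(Add(O, S), -10), O), Mul(7, O)) = Add(Mul(Add(-10, O, S), O), Mul(7, O)) = Add(Mul(O, Add(-10, O, S)), Mul(7, O)) = Add(Mul(7, O), Mul(O, Add(-10, O, S))))
Y = -92 (Y = Add(-108, Mul(-1, Mul(8, Add(-3, 8, -7)))) = Add(-108, Mul(-1, Mul(8, -2))) = Add(-108, Mul(-1, -16)) = Add(-108, 16) = -92)
Add(t, Mul(-1, Y)) = Add(-22491, Mul(-1, -92)) = Add(-22491, 92) = -22399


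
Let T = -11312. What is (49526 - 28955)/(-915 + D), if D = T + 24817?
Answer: 20571/12590 ≈ 1.6339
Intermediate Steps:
D = 13505 (D = -11312 + 24817 = 13505)
(49526 - 28955)/(-915 + D) = (49526 - 28955)/(-915 + 13505) = 20571/12590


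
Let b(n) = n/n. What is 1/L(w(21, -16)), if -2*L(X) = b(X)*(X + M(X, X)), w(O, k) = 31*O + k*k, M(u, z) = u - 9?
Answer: -2/1805 ≈ -0.0011080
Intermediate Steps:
M(u, z) = -9 + u
w(O, k) = k² + 31*O (w(O, k) = 31*O + k² = k² + 31*O)
b(n) = 1
L(X) = 9/2 - X (L(X) = -(X + (-9 + X))/2 = -(-9 + 2*X)/2 = 9/2 - X)
1/L(w(21, -16)) = 1/(9/2 - ((-16)² + 31*21)) = 1/(9/2 - (256 + 651)) = 1/(9/2 - 1*907) = 1/(9/2 - 907) = 1/(-1805/2) = -2/1805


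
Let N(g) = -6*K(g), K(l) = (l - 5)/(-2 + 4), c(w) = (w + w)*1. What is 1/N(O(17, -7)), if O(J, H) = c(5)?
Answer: -1/15 ≈ -0.066667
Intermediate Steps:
c(w) = 2*w (c(w) = (2*w)*1 = 2*w)
K(l) = -5/2 + l/2 (K(l) = (-5 + l)/2 = (-5 + l)*(1/2) = -5/2 + l/2)
O(J, H) = 10 (O(J, H) = 2*5 = 10)
N(g) = 15 - 3*g (N(g) = -6*(-5/2 + g/2) = 15 - 3*g)
1/N(O(17, -7)) = 1/(15 - 3*10) = 1/(15 - 30) = 1/(-15) = -1/15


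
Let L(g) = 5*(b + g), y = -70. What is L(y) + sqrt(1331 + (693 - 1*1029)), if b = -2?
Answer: -360 + sqrt(995) ≈ -328.46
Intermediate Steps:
L(g) = -10 + 5*g (L(g) = 5*(-2 + g) = -10 + 5*g)
L(y) + sqrt(1331 + (693 - 1*1029)) = (-10 + 5*(-70)) + sqrt(1331 + (693 - 1*1029)) = (-10 - 350) + sqrt(1331 + (693 - 1029)) = -360 + sqrt(1331 - 336) = -360 + sqrt(995)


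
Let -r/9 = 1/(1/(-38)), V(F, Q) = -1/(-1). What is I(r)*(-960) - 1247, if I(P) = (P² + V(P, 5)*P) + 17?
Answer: -112631327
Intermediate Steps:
V(F, Q) = 1 (V(F, Q) = -1*(-1) = 1)
r = 342 (r = -9/(1/(-38)) = -9/(-1/38) = -9*(-38) = 342)
I(P) = 17 + P + P² (I(P) = (P² + 1*P) + 17 = (P² + P) + 17 = (P + P²) + 17 = 17 + P + P²)
I(r)*(-960) - 1247 = (17 + 342 + 342²)*(-960) - 1247 = (17 + 342 + 116964)*(-960) - 1247 = 117323*(-960) - 1247 = -112630080 - 1247 = -112631327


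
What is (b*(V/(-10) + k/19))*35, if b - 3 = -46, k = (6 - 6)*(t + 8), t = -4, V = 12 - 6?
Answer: 903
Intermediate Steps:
V = 6
k = 0 (k = (6 - 6)*(-4 + 8) = 0*4 = 0)
b = -43 (b = 3 - 46 = -43)
(b*(V/(-10) + k/19))*35 = -43*(6/(-10) + 0/19)*35 = -43*(6*(-⅒) + 0*(1/19))*35 = -43*(-⅗ + 0)*35 = -43*(-⅗)*35 = (129/5)*35 = 903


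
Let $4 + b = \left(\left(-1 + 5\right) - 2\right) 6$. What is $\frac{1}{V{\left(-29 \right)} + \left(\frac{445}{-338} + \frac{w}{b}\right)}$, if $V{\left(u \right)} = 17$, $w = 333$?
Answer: $\frac{1352}{77481} \approx 0.017449$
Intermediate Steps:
$b = 8$ ($b = -4 + \left(\left(-1 + 5\right) - 2\right) 6 = -4 + \left(4 - 2\right) 6 = -4 + 2 \cdot 6 = -4 + 12 = 8$)
$\frac{1}{V{\left(-29 \right)} + \left(\frac{445}{-338} + \frac{w}{b}\right)} = \frac{1}{17 + \left(\frac{445}{-338} + \frac{333}{8}\right)} = \frac{1}{17 + \left(445 \left(- \frac{1}{338}\right) + 333 \cdot \frac{1}{8}\right)} = \frac{1}{17 + \left(- \frac{445}{338} + \frac{333}{8}\right)} = \frac{1}{17 + \frac{54497}{1352}} = \frac{1}{\frac{77481}{1352}} = \frac{1352}{77481}$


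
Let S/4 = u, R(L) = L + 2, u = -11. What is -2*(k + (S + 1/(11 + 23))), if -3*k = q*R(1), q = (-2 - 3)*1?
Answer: 1325/17 ≈ 77.941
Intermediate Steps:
R(L) = 2 + L
S = -44 (S = 4*(-11) = -44)
q = -5 (q = -5*1 = -5)
k = 5 (k = -(-5)*(2 + 1)/3 = -(-5)*3/3 = -1/3*(-15) = 5)
-2*(k + (S + 1/(11 + 23))) = -2*(5 + (-44 + 1/(11 + 23))) = -2*(5 + (-44 + 1/34)) = -2*(5 - 1495/34) = -2*(-1325/34) = 1325/17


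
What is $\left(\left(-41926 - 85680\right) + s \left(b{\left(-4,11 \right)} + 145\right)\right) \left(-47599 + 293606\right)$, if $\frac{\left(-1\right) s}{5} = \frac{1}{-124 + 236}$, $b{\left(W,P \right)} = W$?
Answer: $- \frac{3516073990039}{112} \approx -3.1394 \cdot 10^{10}$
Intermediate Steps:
$s = - \frac{5}{112}$ ($s = - \frac{5}{-124 + 236} = - \frac{5}{112} \approx -0.044643$)
$\left(\left(-41926 - 85680\right) + s \left(b{\left(-4,11 \right)} + 145\right)\right) \left(-47599 + 293606\right) = \left(\left(-41926 - 85680\right) - \frac{5 \left(-4 + 145\right)}{112}\right) \left(-47599 + 293606\right) = \left(-127606 - \frac{705}{112}\right) 246007 = \left(- \frac{14292577}{112}\right) 246007 = - \frac{3516073990039}{112}$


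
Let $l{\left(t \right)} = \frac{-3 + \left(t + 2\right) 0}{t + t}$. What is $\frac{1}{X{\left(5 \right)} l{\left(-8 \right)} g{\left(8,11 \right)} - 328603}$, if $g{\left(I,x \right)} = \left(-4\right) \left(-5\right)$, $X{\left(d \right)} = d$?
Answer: $- \frac{4}{1314337} \approx -3.0434 \cdot 10^{-6}$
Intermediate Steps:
$g{\left(I,x \right)} = 20$
$l{\left(t \right)} = - \frac{3}{2 t}$ ($l{\left(t \right)} = \frac{-3 + \left(2 + t\right) 0}{2 t} = \left(-3 + 0\right) \frac{1}{2 t} = - 3 \frac{1}{2 t} = - \frac{3}{2 t}$)
$\frac{1}{X{\left(5 \right)} l{\left(-8 \right)} g{\left(8,11 \right)} - 328603} = \frac{1}{5 \left(- \frac{3}{2 \left(-8\right)}\right) 20 - 328603} = \frac{1}{5 \left(\left(- \frac{3}{2}\right) \left(- \frac{1}{8}\right)\right) 20 - 328603} = \frac{1}{5 \cdot \frac{3}{16} \cdot 20 - 328603} = \frac{1}{\frac{15}{16} \cdot 20 - 328603} = \frac{1}{\frac{75}{4} - 328603} = \frac{1}{- \frac{1314337}{4}} = - \frac{4}{1314337}$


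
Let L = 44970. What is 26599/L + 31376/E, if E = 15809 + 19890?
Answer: 2360536421/1605384030 ≈ 1.4704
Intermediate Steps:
E = 35699
26599/L + 31376/E = 26599/44970 + 31376/35699 = 2360536421/1605384030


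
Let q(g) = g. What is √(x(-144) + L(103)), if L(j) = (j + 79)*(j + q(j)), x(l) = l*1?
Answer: 2*√9337 ≈ 193.26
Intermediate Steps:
x(l) = l
L(j) = 2*j*(79 + j) (L(j) = (j + 79)*(j + j) = (79 + j)*(2*j) = 2*j*(79 + j))
√(x(-144) + L(103)) = √(-144 + 2*103*(79 + 103)) = √(-144 + 2*103*182) = √(-144 + 37492) = √37348 = 2*√9337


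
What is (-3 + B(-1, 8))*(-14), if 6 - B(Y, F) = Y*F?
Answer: -154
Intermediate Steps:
B(Y, F) = 6 - F*Y (B(Y, F) = 6 - Y*F = 6 - F*Y)
(-3 + B(-1, 8))*(-14) = (-3 + (6 - 1*8*(-1)))*(-14) = (-3 + (6 + 8))*(-14) = (-3 + 14)*(-14) = 11*(-14) = -154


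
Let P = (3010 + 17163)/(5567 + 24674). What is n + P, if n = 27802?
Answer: 840780455/30241 ≈ 27803.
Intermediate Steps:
P = 20173/30241 ≈ 0.66707
n + P = 27802 + 20173/30241 = 840780455/30241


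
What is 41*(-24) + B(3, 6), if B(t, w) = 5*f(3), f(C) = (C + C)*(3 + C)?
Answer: -804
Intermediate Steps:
f(C) = 2*C*(3 + C) (f(C) = (2*C)*(3 + C) = 2*C*(3 + C))
B(t, w) = 180 (B(t, w) = 5*(2*3*(3 + 3)) = 5*(2*3*6) = 5*36 = 180)
41*(-24) + B(3, 6) = 41*(-24) + 180 = -984 + 180 = -804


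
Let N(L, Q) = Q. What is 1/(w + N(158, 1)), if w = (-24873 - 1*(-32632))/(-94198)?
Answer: 94198/86439 ≈ 1.0898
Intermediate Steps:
w = -7759/94198 (w = (-24873 + 32632)*(-1/94198) = 7759*(-1/94198) = -7759/94198 ≈ -0.082369)
1/(w + N(158, 1)) = 1/(-7759/94198 + 1) = 1/(86439/94198) = 94198/86439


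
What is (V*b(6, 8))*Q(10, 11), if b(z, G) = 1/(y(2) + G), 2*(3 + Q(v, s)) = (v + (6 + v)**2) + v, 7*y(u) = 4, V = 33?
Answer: 2079/4 ≈ 519.75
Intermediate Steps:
y(u) = 4/7 (y(u) = (1/7)*4 = 4/7)
Q(v, s) = -3 + v + (6 + v)**2/2 (Q(v, s) = -3 + ((v + (6 + v)**2) + v)/2 = -3 + ((6 + v)**2 + 2*v)/2 = -3 + (v + (6 + v)**2/2) = -3 + v + (6 + v)**2/2)
b(z, G) = 1/(4/7 + G)
(V*b(6, 8))*Q(10, 11) = (33*(7/(4 + 7*8)))*(15 + (1/2)*10**2 + 7*10) = (33*(7/(4 + 56)))*(15 + (1/2)*100 + 70) = (33*(7/60))*(15 + 50 + 70) = (33*(7*(1/60)))*135 = (33*(7/60))*135 = (77/20)*135 = 2079/4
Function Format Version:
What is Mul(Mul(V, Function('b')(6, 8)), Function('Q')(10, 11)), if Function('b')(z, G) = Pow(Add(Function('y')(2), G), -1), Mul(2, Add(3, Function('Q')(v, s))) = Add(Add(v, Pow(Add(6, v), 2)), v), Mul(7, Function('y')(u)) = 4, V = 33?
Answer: Rational(2079, 4) ≈ 519.75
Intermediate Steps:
Function('y')(u) = Rational(4, 7) (Function('y')(u) = Mul(Rational(1, 7), 4) = Rational(4, 7))
Function('Q')(v, s) = Add(-3, v, Mul(Rational(1, 2), Pow(Add(6, v), 2))) (Function('Q')(v, s) = Add(-3, Mul(Rational(1, 2), Add(Add(v, Pow(Add(6, v), 2)), v))) = Add(-3, Mul(Rational(1, 2), Add(Pow(Add(6, v), 2), Mul(2, v)))) = Add(-3, Add(v, Mul(Rational(1, 2), Pow(Add(6, v), 2)))) = Add(-3, v, Mul(Rational(1, 2), Pow(Add(6, v), 2))))
Function('b')(z, G) = Pow(Add(Rational(4, 7), G), -1)
Mul(Mul(V, Function('b')(6, 8)), Function('Q')(10, 11)) = Mul(Mul(33, Mul(7, Pow(Add(4, Mul(7, 8)), -1))), Add(15, Mul(Rational(1, 2), Pow(10, 2)), Mul(7, 10))) = Mul(Mul(33, Mul(7, Pow(Add(4, 56), -1))), Add(15, Mul(Rational(1, 2), 100), 70)) = Mul(Mul(33, Mul(7, Pow(60, -1))), Add(15, 50, 70)) = Mul(Mul(33, Mul(7, Rational(1, 60))), 135) = Mul(Mul(33, Rational(7, 60)), 135) = Mul(Rational(77, 20), 135) = Rational(2079, 4)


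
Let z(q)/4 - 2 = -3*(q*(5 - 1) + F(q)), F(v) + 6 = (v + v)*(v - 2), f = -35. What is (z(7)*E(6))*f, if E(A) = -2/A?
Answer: -38360/3 ≈ -12787.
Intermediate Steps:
F(v) = -6 + 2*v*(-2 + v) (F(v) = -6 + (v + v)*(v - 2) = -6 + (2*v)*(-2 + v) = -6 + 2*v*(-2 + v))
z(q) = 80 - 24*q² (z(q) = 8 + 4*(-3*(q*(5 - 1) + (-6 - 4*q + 2*q²))) = 8 + 4*(-3*(q*4 + (-6 - 4*q + 2*q²))) = 8 + 4*(-3*(4*q + (-6 - 4*q + 2*q²))) = 8 + 4*(-3*(-6 + 2*q²)) = 8 + 4*(18 - 6*q²) = 8 + (72 - 24*q²) = 80 - 24*q²)
(z(7)*E(6))*f = ((80 - 24*7²)*(-2/6))*(-35) = ((80 - 24*49)*(-2*⅙))*(-35) = ((80 - 1176)*(-⅓))*(-35) = -1096*(-⅓)*(-35) = (1096/3)*(-35) = -38360/3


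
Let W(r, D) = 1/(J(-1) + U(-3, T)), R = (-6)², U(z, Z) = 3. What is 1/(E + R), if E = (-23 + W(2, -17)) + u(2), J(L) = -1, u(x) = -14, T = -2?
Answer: -2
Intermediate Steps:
R = 36
W(r, D) = ½ (W(r, D) = 1/(-1 + 3) = 1/2 = ½)
E = -73/2 (E = (-23 + ½) - 14 = -45/2 - 14 = -73/2 ≈ -36.500)
1/(E + R) = 1/(-73/2 + 36) = 1/(-½) = -2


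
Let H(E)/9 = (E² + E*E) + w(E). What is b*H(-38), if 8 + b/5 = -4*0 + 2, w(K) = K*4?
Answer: -738720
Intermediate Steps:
w(K) = 4*K
H(E) = 18*E² + 36*E (H(E) = 9*((E² + E*E) + 4*E) = 9*((E² + E²) + 4*E) = 9*(2*E² + 4*E) = 18*E² + 36*E)
b = -30 (b = -40 + 5*(-4*0 + 2) = -40 + 5*(0 + 2) = -40 + 5*2 = -40 + 10 = -30)
b*H(-38) = -540*(-38)*(2 - 38) = -540*(-38)*(-36) = -30*24624 = -738720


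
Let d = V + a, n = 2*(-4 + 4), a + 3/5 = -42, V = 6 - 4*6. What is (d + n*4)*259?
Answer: -78477/5 ≈ -15695.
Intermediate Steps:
V = -18 (V = 6 - 24 = -18)
a = -213/5 (a = -3/5 - 42 = -213/5 ≈ -42.600)
n = 0 (n = 2*0 = 0)
d = -303/5 (d = -18 - 213/5 = -303/5 ≈ -60.600)
(d + n*4)*259 = (-303/5 + 0*4)*259 = (-303/5 + 0)*259 = -303/5*259 = -78477/5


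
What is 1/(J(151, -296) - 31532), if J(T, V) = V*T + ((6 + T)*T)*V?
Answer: -1/7093500 ≈ -1.4097e-7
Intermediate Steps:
J(T, V) = T*V + T*V*(6 + T) (J(T, V) = T*V + (T*(6 + T))*V = T*V + T*V*(6 + T))
1/(J(151, -296) - 31532) = 1/(151*(-296)*(7 + 151) - 31532) = 1/(151*(-296)*158 - 31532) = 1/(-7061968 - 31532) = 1/(-7093500) = -1/7093500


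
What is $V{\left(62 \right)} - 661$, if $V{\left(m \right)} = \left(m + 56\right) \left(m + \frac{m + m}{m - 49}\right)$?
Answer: $\frac{101147}{13} \approx 7780.5$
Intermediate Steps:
$V{\left(m \right)} = \left(56 + m\right) \left(m + \frac{2 m}{-49 + m}\right)$
$V{\left(62 \right)} - 661 = \frac{62 \left(-2632 + 62^{2} + 9 \cdot 62\right)}{-49 + 62} - 661 = \frac{62 \left(-2632 + 3844 + 558\right)}{13} - 661 = 62 \cdot \frac{1}{13} \cdot 1770 - 661 = \frac{109740}{13} - 661 = \frac{101147}{13}$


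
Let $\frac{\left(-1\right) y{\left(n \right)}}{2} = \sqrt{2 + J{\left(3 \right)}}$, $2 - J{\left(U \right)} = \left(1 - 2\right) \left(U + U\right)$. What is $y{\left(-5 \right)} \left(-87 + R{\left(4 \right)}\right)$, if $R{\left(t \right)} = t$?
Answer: $166 \sqrt{10} \approx 524.94$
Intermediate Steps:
$J{\left(U \right)} = 2 + 2 U$ ($J{\left(U \right)} = 2 - \left(1 - 2\right) \left(U + U\right) = 2 - - 2 U = 2 + 2 U$)
$y{\left(n \right)} = - 2 \sqrt{10}$ ($y{\left(n \right)} = - 2 \sqrt{2 + \left(2 + 2 \cdot 3\right)} = - 2 \sqrt{2 + \left(2 + 6\right)} = - 2 \sqrt{2 + 8} = - 2 \sqrt{10}$)
$y{\left(-5 \right)} \left(-87 + R{\left(4 \right)}\right) = - 2 \sqrt{10} \left(-87 + 4\right) = - 2 \sqrt{10} \left(-83\right) = 166 \sqrt{10}$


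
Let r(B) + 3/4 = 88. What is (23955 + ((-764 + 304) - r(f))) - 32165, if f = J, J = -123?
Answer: -35029/4 ≈ -8757.3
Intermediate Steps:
f = -123
r(B) = 349/4 (r(B) = -¾ + 88 = 349/4)
(23955 + ((-764 + 304) - r(f))) - 32165 = (23955 + ((-764 + 304) - 1*349/4)) - 32165 = (23955 + (-460 - 349/4)) - 32165 = (23955 - 2189/4) - 32165 = 93631/4 - 32165 = -35029/4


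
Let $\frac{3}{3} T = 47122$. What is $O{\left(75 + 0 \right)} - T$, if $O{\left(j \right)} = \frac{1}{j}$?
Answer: $- \frac{3534149}{75} \approx -47122.0$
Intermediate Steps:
$T = 47122$
$O{\left(75 + 0 \right)} - T = \frac{1}{75 + 0} - 47122 = \frac{1}{75} - 47122 = - \frac{3534149}{75}$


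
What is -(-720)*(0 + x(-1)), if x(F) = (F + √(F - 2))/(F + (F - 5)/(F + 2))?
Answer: 720/7 - 720*I*√3/7 ≈ 102.86 - 178.15*I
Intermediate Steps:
x(F) = (F + √(-2 + F))/(F + (-5 + F)/(2 + F))
-(-720)*(0 + x(-1)) = -(-720)*(0 + ((-1)² + 2*(-1) + 2*√(-2 - 1) - √(-2 - 1))/(-5 + (-1)² + 3*(-1))) = -(-720)*(0 + (1 - 2 + 2*√(-3) - √(-3))/(-5 + 1 - 3)) = -(-720)*(0 + (1 - 2 + 2*(I*√3) - I*√3)/(-7)) = -(-720)*(0 - (1 - 2 + 2*I*√3 - I*√3)/7) = -(-720)*(0 - (-1 + I*√3)/7) = -(-720)*(0 + (⅐ - I*√3/7)) = -(-720)*(⅐ - I*√3/7) = -144*(-5/7 + 5*I*√3/7) = 720/7 - 720*I*√3/7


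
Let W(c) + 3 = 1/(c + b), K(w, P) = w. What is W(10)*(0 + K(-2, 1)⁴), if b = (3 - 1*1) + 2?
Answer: -328/7 ≈ -46.857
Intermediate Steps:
b = 4 (b = (3 - 1) + 2 = 2 + 2 = 4)
W(c) = -3 + 1/(4 + c) (W(c) = -3 + 1/(c + 4) = -3 + 1/(4 + c))
W(10)*(0 + K(-2, 1)⁴) = ((-11 - 3*10)/(4 + 10))*(0 + (-2)⁴) = ((-11 - 30)/14)*(0 + 16) = ((1/14)*(-41))*16 = -41/14*16 = -328/7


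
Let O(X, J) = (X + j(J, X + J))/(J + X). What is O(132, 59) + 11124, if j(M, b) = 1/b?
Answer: 405839857/36481 ≈ 11125.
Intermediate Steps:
O(X, J) = (X + 1/(J + X))/(J + X) (O(X, J) = (X + 1/(X + J))/(J + X) = (X + 1/(J + X))/(J + X))
O(132, 59) + 11124 = (1 + 132*(59 + 132))/(59 + 132)² + 11124 = (1 + 132*191)/191² + 11124 = (1 + 25212)/36481 + 11124 = (1/36481)*25213 + 11124 = 25213/36481 + 11124 = 405839857/36481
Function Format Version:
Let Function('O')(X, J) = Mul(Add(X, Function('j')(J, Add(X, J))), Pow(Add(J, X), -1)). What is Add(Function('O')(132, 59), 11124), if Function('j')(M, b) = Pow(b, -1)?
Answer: Rational(405839857, 36481) ≈ 11125.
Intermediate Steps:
Function('O')(X, J) = Mul(Pow(Add(J, X), -1), Add(X, Pow(Add(J, X), -1))) (Function('O')(X, J) = Mul(Add(X, Pow(Add(X, J), -1)), Pow(Add(J, X), -1)) = Mul(Add(X, Pow(Add(J, X), -1)), Pow(Add(J, X), -1)) = Mul(Pow(Add(J, X), -1), Add(X, Pow(Add(J, X), -1))))
Add(Function('O')(132, 59), 11124) = Add(Mul(Pow(Add(59, 132), -2), Add(1, Mul(132, Add(59, 132)))), 11124) = Add(Mul(Pow(191, -2), Add(1, Mul(132, 191))), 11124) = Add(Mul(Rational(1, 36481), Add(1, 25212)), 11124) = Add(Mul(Rational(1, 36481), 25213), 11124) = Add(Rational(25213, 36481), 11124) = Rational(405839857, 36481)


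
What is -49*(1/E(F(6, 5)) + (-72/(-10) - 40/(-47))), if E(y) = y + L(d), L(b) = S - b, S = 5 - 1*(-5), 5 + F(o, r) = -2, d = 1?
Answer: -196931/470 ≈ -419.00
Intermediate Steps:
F(o, r) = -7 (F(o, r) = -5 - 2 = -7)
S = 10 (S = 5 + 5 = 10)
L(b) = 10 - b
E(y) = 9 + y (E(y) = y + (10 - 1*1) = y + (10 - 1) = y + 9 = 9 + y)
-49*(1/E(F(6, 5)) + (-72/(-10) - 40/(-47))) = -49*(1/(9 - 7) + (-72/(-10) - 40/(-47))) = -49*(1/2 + (-72*(-1/10) - 40*(-1/47))) = -49*(1/2 + (36/5 + 40/47)) = -49*(1/2 + 1892/235) = -49*4019/470 = -196931/470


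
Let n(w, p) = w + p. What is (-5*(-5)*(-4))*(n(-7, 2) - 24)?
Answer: 2900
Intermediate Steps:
n(w, p) = p + w
(-5*(-5)*(-4))*(n(-7, 2) - 24) = (-5*(-5)*(-4))*((2 - 7) - 24) = (25*(-4))*(-5 - 24) = -100*(-29) = 2900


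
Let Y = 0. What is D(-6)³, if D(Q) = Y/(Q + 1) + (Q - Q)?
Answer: 0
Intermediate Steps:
D(Q) = 0 (D(Q) = 0/(Q + 1) + (Q - Q) = 0/(1 + Q) + 0 = 0 + 0 = 0)
D(-6)³ = 0³ = 0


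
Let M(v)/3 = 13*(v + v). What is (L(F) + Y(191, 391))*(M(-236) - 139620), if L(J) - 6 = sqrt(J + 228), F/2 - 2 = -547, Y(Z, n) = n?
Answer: -62737116 - 158028*I*sqrt(862) ≈ -6.2737e+7 - 4.6397e+6*I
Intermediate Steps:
F = -1090 (F = 4 + 2*(-547) = 4 - 1094 = -1090)
L(J) = 6 + sqrt(228 + J) (L(J) = 6 + sqrt(J + 228) = 6 + sqrt(228 + J))
M(v) = 78*v (M(v) = 3*(13*(v + v)) = 3*(13*(2*v)) = 3*(26*v) = 78*v)
(L(F) + Y(191, 391))*(M(-236) - 139620) = ((6 + sqrt(228 - 1090)) + 391)*(78*(-236) - 139620) = ((6 + sqrt(-862)) + 391)*(-18408 - 139620) = ((6 + I*sqrt(862)) + 391)*(-158028) = (397 + I*sqrt(862))*(-158028) = -62737116 - 158028*I*sqrt(862)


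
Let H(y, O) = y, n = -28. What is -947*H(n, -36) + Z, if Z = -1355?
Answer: 25161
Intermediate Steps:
-947*H(n, -36) + Z = -947*(-28) - 1355 = 26516 - 1355 = 25161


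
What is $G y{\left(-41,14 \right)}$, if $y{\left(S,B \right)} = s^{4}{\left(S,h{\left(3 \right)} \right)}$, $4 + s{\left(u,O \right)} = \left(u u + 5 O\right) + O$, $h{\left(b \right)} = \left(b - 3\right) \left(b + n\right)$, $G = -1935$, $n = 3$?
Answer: $-15304291172206335$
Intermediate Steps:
$h{\left(b \right)} = \left(-3 + b\right) \left(3 + b\right)$ ($h{\left(b \right)} = \left(b - 3\right) \left(b + 3\right) = \left(-3 + b\right) \left(3 + b\right)$)
$s{\left(u,O \right)} = -4 + u^{2} + 6 O$ ($s{\left(u,O \right)} = -4 + \left(\left(u u + 5 O\right) + O\right) = -4 + \left(\left(u^{2} + 5 O\right) + O\right) = -4 + \left(u^{2} + 6 O\right) = -4 + u^{2} + 6 O$)
$y{\left(S,B \right)} = \left(-4 + S^{2}\right)^{4}$ ($y{\left(S,B \right)} = \left(-4 + S^{2} + 6 \left(-9 + 3^{2}\right)\right)^{4} = \left(-4 + S^{2} + 6 \left(-9 + 9\right)\right)^{4} = \left(-4 + S^{2} + 6 \cdot 0\right)^{4} = \left(-4 + S^{2} + 0\right)^{4} = \left(-4 + S^{2}\right)^{4}$)
$G y{\left(-41,14 \right)} = - 1935 \left(-4 + \left(-41\right)^{2}\right)^{4} = - 1935 \left(-4 + 1681\right)^{4} = - 1935 \cdot 1677^{4} = \left(-1935\right) 7909194404241 = -15304291172206335$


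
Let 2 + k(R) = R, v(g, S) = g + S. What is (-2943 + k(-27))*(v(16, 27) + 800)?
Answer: -2505396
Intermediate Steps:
v(g, S) = S + g
k(R) = -2 + R
(-2943 + k(-27))*(v(16, 27) + 800) = (-2943 + (-2 - 27))*((27 + 16) + 800) = (-2943 - 29)*(43 + 800) = -2972*843 = -2505396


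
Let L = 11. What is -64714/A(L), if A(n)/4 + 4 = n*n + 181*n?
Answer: -32357/4216 ≈ -7.6748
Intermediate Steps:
A(n) = -16 + 4*n² + 724*n (A(n) = -16 + 4*(n*n + 181*n) = -16 + 4*(n² + 181*n) = -16 + (4*n² + 724*n) = -16 + 4*n² + 724*n)
-64714/A(L) = -64714/(-16 + 4*11² + 724*11) = -64714/(-16 + 4*121 + 7964) = -64714/(-16 + 484 + 7964) = -64714/8432 = -64714*1/8432 = -32357/4216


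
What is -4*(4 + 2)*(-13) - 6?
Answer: 306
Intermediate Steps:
-4*(4 + 2)*(-13) - 6 = -4*6*(-13) - 6 = -24*(-13) - 6 = 312 - 6 = 306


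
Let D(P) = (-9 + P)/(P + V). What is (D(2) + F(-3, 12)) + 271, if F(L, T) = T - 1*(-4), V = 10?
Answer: 3437/12 ≈ 286.42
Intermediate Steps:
D(P) = (-9 + P)/(10 + P) (D(P) = (-9 + P)/(P + 10) = (-9 + P)/(10 + P))
F(L, T) = 4 + T (F(L, T) = T + 4 = 4 + T)
(D(2) + F(-3, 12)) + 271 = ((-9 + 2)/(10 + 2) + (4 + 12)) + 271 = (-7/12 + 16) + 271 = 185/12 + 271 = 3437/12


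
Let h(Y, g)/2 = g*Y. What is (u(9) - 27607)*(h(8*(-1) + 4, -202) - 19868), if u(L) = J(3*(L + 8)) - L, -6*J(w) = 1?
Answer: 504050274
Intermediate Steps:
J(w) = -1/6 (J(w) = -1/6*1 = -1/6)
h(Y, g) = 2*Y*g (h(Y, g) = 2*(g*Y) = 2*(Y*g) = 2*Y*g)
u(L) = -1/6 - L
(u(9) - 27607)*(h(8*(-1) + 4, -202) - 19868) = ((-1/6 - 1*9) - 27607)*(2*(8*(-1) + 4)*(-202) - 19868) = ((-1/6 - 9) - 27607)*(2*(-8 + 4)*(-202) - 19868) = (-55/6 - 27607)*(2*(-4)*(-202) - 19868) = -165697*(1616 - 19868)/6 = -165697/6*(-18252) = 504050274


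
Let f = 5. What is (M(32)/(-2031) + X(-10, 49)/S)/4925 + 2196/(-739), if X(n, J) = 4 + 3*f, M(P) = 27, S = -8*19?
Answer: -58576218311/19711938200 ≈ -2.9716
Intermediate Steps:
S = -152
X(n, J) = 19 (X(n, J) = 4 + 3*5 = 4 + 15 = 19)
(M(32)/(-2031) + X(-10, 49)/S)/4925 + 2196/(-739) = (27/(-2031) + 19/(-152))/4925 + 2196/(-739) = (27*(-1/2031) + 19*(-1/152))*(1/4925) + 2196*(-1/739) = (-9/677 - ⅛)*(1/4925) - 2196/739 = -749/5416*1/4925 - 2196/739 = -749/26673800 - 2196/739 = -58576218311/19711938200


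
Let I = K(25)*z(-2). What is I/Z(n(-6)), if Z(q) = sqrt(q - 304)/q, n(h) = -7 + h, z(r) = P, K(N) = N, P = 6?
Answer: 1950*I*sqrt(317)/317 ≈ 109.52*I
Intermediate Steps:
z(r) = 6
Z(q) = sqrt(-304 + q)/q
I = 150 (I = 25*6 = 150)
I/Z(n(-6)) = 150/((sqrt(-304 + (-7 - 6))/(-7 - 6))) = 150/((sqrt(-304 - 13)/(-13))) = 150/((-I*sqrt(317)/13)) = 150*(13*I*sqrt(317)/317) = 1950*I*sqrt(317)/317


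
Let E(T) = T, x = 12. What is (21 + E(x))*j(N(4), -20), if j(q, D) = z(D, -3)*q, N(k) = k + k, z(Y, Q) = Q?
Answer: -792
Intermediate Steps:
N(k) = 2*k
j(q, D) = -3*q
(21 + E(x))*j(N(4), -20) = (21 + 12)*(-6*4) = 33*(-3*8) = 33*(-24) = -792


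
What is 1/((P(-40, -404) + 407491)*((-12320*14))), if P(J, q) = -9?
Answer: -1/70282495360 ≈ -1.4228e-11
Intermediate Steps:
1/((P(-40, -404) + 407491)*((-12320*14))) = 1/((-9 + 407491)*((-12320*14))) = 1/(407482*(-172480)) = (1/407482)*(-1/172480) = -1/70282495360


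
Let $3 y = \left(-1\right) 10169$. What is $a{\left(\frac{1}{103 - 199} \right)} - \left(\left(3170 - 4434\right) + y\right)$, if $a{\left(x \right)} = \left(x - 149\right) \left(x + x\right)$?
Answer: $\frac{21458401}{4608} \approx 4656.8$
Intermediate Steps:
$y = - \frac{10169}{3}$ ($y = \frac{\left(-1\right) 10169}{3} = \frac{1}{3} \left(-10169\right) = - \frac{10169}{3} \approx -3389.7$)
$a{\left(x \right)} = 2 x \left(-149 + x\right)$ ($a{\left(x \right)} = \left(-149 + x\right) 2 x = 2 x \left(-149 + x\right)$)
$a{\left(\frac{1}{103 - 199} \right)} - \left(\left(3170 - 4434\right) + y\right) = \frac{2 \left(-149 + \frac{1}{103 - 199}\right)}{103 - 199} - \left(\left(3170 - 4434\right) - \frac{10169}{3}\right) = \frac{2 \left(-149 + \frac{1}{-96}\right)}{-96} - \left(\left(3170 - 4434\right) - \frac{10169}{3}\right) = 2 \left(- \frac{1}{96}\right) \left(-149 - \frac{1}{96}\right) - \left(-1264 - \frac{10169}{3}\right) = 2 \left(- \frac{1}{96}\right) \left(- \frac{14305}{96}\right) - - \frac{13961}{3} = \frac{14305}{4608} + \frac{13961}{3} = \frac{21458401}{4608}$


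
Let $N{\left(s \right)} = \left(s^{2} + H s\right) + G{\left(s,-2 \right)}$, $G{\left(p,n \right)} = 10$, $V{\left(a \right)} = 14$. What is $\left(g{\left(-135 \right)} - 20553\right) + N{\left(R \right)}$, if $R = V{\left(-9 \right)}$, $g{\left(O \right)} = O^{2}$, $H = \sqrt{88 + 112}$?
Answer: $-2122 + 140 \sqrt{2} \approx -1924.0$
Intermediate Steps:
$H = 10 \sqrt{2}$ ($H = \sqrt{200} = 10 \sqrt{2} \approx 14.142$)
$R = 14$
$N{\left(s \right)} = 10 + s^{2} + 10 s \sqrt{2}$ ($N{\left(s \right)} = \left(s^{2} + 10 \sqrt{2} s\right) + 10 = \left(s^{2} + 10 s \sqrt{2}\right) + 10 = 10 + s^{2} + 10 s \sqrt{2}$)
$\left(g{\left(-135 \right)} - 20553\right) + N{\left(R \right)} = \left(\left(-135\right)^{2} - 20553\right) + \left(10 + 14^{2} + 10 \cdot 14 \sqrt{2}\right) = \left(18225 - 20553\right) + \left(10 + 196 + 140 \sqrt{2}\right) = -2328 + \left(206 + 140 \sqrt{2}\right) = -2122 + 140 \sqrt{2}$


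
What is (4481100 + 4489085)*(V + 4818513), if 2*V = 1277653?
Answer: 97906689845615/2 ≈ 4.8953e+13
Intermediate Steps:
V = 1277653/2 (V = (½)*1277653 = 1277653/2 ≈ 6.3883e+5)
(4481100 + 4489085)*(V + 4818513) = (4481100 + 4489085)*(1277653/2 + 4818513) = 8970185*(10914679/2) = 97906689845615/2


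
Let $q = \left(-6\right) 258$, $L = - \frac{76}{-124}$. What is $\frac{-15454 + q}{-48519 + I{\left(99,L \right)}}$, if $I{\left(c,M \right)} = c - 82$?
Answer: $\frac{8501}{24251} \approx 0.35054$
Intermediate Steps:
$L = \frac{19}{31}$ ($L = \left(-76\right) \left(- \frac{1}{124}\right) = \frac{19}{31} \approx 0.6129$)
$I{\left(c,M \right)} = -82 + c$ ($I{\left(c,M \right)} = c - 82 = -82 + c$)
$q = -1548$
$\frac{-15454 + q}{-48519 + I{\left(99,L \right)}} = \frac{-15454 - 1548}{-48519 + \left(-82 + 99\right)} = - \frac{17002}{-48519 + 17} = - \frac{17002}{-48502} = \left(-17002\right) \left(- \frac{1}{48502}\right) = \frac{8501}{24251}$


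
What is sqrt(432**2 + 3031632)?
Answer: 12*sqrt(22349) ≈ 1793.9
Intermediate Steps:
sqrt(432**2 + 3031632) = sqrt(186624 + 3031632) = sqrt(3218256) = 12*sqrt(22349)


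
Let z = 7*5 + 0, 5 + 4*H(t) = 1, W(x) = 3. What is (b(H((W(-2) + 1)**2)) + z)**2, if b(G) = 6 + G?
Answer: 1600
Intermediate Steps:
H(t) = -1 (H(t) = -5/4 + (1/4)*1 = -5/4 + 1/4 = -1)
z = 35 (z = 35 + 0 = 35)
(b(H((W(-2) + 1)**2)) + z)**2 = ((6 - 1) + 35)**2 = (5 + 35)**2 = 40**2 = 1600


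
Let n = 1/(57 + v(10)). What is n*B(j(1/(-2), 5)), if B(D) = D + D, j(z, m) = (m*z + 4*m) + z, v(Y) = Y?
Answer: 34/67 ≈ 0.50746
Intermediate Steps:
j(z, m) = z + 4*m + m*z (j(z, m) = (4*m + m*z) + z = z + 4*m + m*z)
B(D) = 2*D
n = 1/67 (n = 1/(57 + 10) = 1/67 ≈ 0.014925)
n*B(j(1/(-2), 5)) = (2*(1/(-2) + 4*5 + 5/(-2)))/67 = (2*(-½ + 20 + 5*(-½)))/67 = (2*(-½ + 20 - 5/2))/67 = (2*17)/67 = (1/67)*34 = 34/67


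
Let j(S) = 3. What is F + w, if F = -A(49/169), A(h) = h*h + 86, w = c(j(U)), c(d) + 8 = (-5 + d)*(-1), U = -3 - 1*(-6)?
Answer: -2630013/28561 ≈ -92.084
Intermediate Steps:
U = 3 (U = -3 + 6 = 3)
c(d) = -3 - d (c(d) = -8 + (-5 + d)*(-1) = -8 + (5 - d) = -3 - d)
w = -6 (w = -3 - 1*3 = -3 - 3 = -6)
A(h) = 86 + h**2 (A(h) = h**2 + 86 = 86 + h**2)
F = -2458647/28561 (F = -(86 + (49/169)**2) = -(86 + 2401/28561) = -1*2458647/28561 = -2458647/28561 ≈ -86.084)
F + w = -2458647/28561 - 6 = -2630013/28561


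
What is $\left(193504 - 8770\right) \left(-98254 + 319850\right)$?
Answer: $40936315464$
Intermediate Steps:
$\left(193504 - 8770\right) \left(-98254 + 319850\right) = 184734 \cdot 221596 = 40936315464$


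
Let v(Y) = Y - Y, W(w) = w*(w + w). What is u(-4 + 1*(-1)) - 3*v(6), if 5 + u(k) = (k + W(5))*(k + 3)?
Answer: -95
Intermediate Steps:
W(w) = 2*w² (W(w) = w*(2*w) = 2*w²)
u(k) = -5 + (3 + k)*(50 + k) (u(k) = -5 + (k + 2*5²)*(k + 3) = -5 + (k + 2*25)*(3 + k) = -5 + (k + 50)*(3 + k) = -5 + (50 + k)*(3 + k) = -5 + (3 + k)*(50 + k))
v(Y) = 0
u(-4 + 1*(-1)) - 3*v(6) = (145 + (-4 + 1*(-1))² + 53*(-4 + 1*(-1))) - 3*0 = (145 + (-4 - 1)² + 53*(-4 - 1)) + 0 = (145 + (-5)² + 53*(-5)) + 0 = (145 + 25 - 265) + 0 = -95 + 0 = -95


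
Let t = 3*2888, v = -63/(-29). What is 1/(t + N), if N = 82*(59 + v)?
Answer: 29/396724 ≈ 7.3099e-5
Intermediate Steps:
v = 63/29 (v = -63*(-1/29) = 63/29 ≈ 2.1724)
N = 145468/29 (N = 82*(59 + 63/29) = 82*(1774/29) = 145468/29 ≈ 5016.1)
t = 8664
1/(t + N) = 1/(8664 + 145468/29) = 1/(396724/29) = 29/396724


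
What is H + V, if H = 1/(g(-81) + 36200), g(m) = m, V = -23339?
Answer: -842981340/36119 ≈ -23339.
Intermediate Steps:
H = 1/36119 (H = 1/(-81 + 36200) = 1/36119 ≈ 2.7686e-5)
H + V = 1/36119 - 23339 = -842981340/36119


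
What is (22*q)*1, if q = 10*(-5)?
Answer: -1100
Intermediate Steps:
q = -50
(22*q)*1 = (22*(-50))*1 = -1100*1 = -1100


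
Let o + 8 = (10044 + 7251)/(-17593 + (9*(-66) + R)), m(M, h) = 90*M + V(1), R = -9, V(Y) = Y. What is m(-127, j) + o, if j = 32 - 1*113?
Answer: -208124947/18196 ≈ -11438.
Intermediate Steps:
j = -81 (j = 32 - 113 = -81)
m(M, h) = 1 + 90*M (m(M, h) = 90*M + 1 = 1 + 90*M)
o = -162863/18196 (o = -8 + (10044 + 7251)/(-17593 + (9*(-66) - 9)) = -8 + 17295/(-17593 + (-594 - 9)) = -8 + 17295/(-17593 - 603) = -8 + 17295/(-18196) = -8 + 17295*(-1/18196) = -8 - 17295/18196 = -162863/18196 ≈ -8.9505)
m(-127, j) + o = (1 + 90*(-127)) - 162863/18196 = (1 - 11430) - 162863/18196 = -11429 - 162863/18196 = -208124947/18196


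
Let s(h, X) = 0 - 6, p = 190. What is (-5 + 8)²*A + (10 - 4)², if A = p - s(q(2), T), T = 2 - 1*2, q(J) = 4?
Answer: 1800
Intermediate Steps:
T = 0 (T = 2 - 2 = 0)
s(h, X) = -6
A = 196 (A = 190 - 1*(-6) = 190 + 6 = 196)
(-5 + 8)²*A + (10 - 4)² = (-5 + 8)²*196 + (10 - 4)² = 3²*196 + 6² = 9*196 + 36 = 1764 + 36 = 1800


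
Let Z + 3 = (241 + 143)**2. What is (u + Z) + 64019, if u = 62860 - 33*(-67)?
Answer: 276543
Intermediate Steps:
Z = 147453 (Z = -3 + (241 + 143)**2 = -3 + 384**2 = -3 + 147456 = 147453)
u = 65071 (u = 62860 + 2211 = 65071)
(u + Z) + 64019 = (65071 + 147453) + 64019 = 212524 + 64019 = 276543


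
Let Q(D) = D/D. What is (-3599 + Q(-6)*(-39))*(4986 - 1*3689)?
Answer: -4718486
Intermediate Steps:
Q(D) = 1
(-3599 + Q(-6)*(-39))*(4986 - 1*3689) = (-3599 + 1*(-39))*(4986 - 1*3689) = (-3599 - 39)*(4986 - 3689) = -3638*1297 = -4718486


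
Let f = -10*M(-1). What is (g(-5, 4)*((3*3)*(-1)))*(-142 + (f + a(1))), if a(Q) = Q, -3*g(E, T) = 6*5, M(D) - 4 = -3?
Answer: -13590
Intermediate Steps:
M(D) = 1 (M(D) = 4 - 3 = 1)
g(E, T) = -10 (g(E, T) = -2*5 = -⅓*30 = -10)
f = -10 (f = -10*1 = -10)
(g(-5, 4)*((3*3)*(-1)))*(-142 + (f + a(1))) = (-10*3*3*(-1))*(-142 + (-10 + 1)) = (-90*(-1))*(-142 - 9) = -10*(-9)*(-151) = 90*(-151) = -13590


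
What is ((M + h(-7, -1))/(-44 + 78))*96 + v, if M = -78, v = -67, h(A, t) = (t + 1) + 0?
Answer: -4883/17 ≈ -287.24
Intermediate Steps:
h(A, t) = 1 + t (h(A, t) = (1 + t) + 0 = 1 + t)
((M + h(-7, -1))/(-44 + 78))*96 + v = ((-78 + (1 - 1))/(-44 + 78))*96 - 67 = ((-78 + 0)/34)*96 - 67 = -78*1/34*96 - 67 = -39/17*96 - 67 = -3744/17 - 67 = -4883/17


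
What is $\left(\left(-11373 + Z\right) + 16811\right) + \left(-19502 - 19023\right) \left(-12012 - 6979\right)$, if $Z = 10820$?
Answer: $731644533$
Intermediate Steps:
$\left(\left(-11373 + Z\right) + 16811\right) + \left(-19502 - 19023\right) \left(-12012 - 6979\right) = \left(\left(-11373 + 10820\right) + 16811\right) + \left(-19502 - 19023\right) \left(-12012 - 6979\right) = \left(-553 + 16811\right) - -731628275 = 16258 + 731628275 = 731644533$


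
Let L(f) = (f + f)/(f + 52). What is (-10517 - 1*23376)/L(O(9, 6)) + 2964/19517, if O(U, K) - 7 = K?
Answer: -3307442477/39034 ≈ -84732.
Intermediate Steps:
O(U, K) = 7 + K
L(f) = 2*f/(52 + f) (L(f) = (2*f)/(52 + f) = 2*f/(52 + f))
(-10517 - 1*23376)/L(O(9, 6)) + 2964/19517 = (-10517 - 1*23376)/((2*(7 + 6)/(52 + (7 + 6)))) + 2964/19517 = (-10517 - 23376)/((2*13/(52 + 13))) + 2964*(1/19517) = -33893/(2*13/65) + 2964/19517 = -33893/(2*13*(1/65)) + 2964/19517 = -33893/⅖ + 2964/19517 = -33893*5/2 + 2964/19517 = -169465/2 + 2964/19517 = -3307442477/39034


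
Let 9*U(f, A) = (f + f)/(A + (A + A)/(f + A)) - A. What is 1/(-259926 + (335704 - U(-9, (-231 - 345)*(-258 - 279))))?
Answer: 5315097120/585436687413887 ≈ 9.0789e-6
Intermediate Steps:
U(f, A) = -A/9 + 2*f/(9*(A + 2*A/(A + f))) (U(f, A) = ((f + f)/(A + (A + A)/(f + A)) - A)/9 = ((2*f)/(A + (2*A)/(A + f)) - A)/9 = ((2*f)/(A + 2*A/(A + f)) - A)/9 = (2*f/(A + 2*A/(A + f)) - A)/9 = (-A + 2*f/(A + 2*A/(A + f)))/9 = -A/9 + 2*f/(9*(A + 2*A/(A + f))))
1/(-259926 + (335704 - U(-9, (-231 - 345)*(-258 - 279)))) = 1/(-259926 + (335704 - (-((-231 - 345)*(-258 - 279))³ - 2*(-258 - 279)²*(-231 - 345)² + 2*(-9)² - 1*(-9)*((-231 - 345)*(-258 - 279))² + 2*((-231 - 345)*(-258 - 279))*(-9))/(9*((-231 - 345)*(-258 - 279))*(2 + (-231 - 345)*(-258 - 279) - 9)))) = 1/(-259926 + (335704 - (-(-576*(-537))³ - 2*(-576*(-537))² + 2*81 - 1*(-9)*(-576*(-537))² + 2*(-576*(-537))*(-9))/(9*((-576*(-537)))*(2 - 576*(-537) - 9)))) = 1/(-259926 + (335704 - (-1*309312³ - 2*309312² + 162 - 1*(-9)*309312² + 2*309312*(-9))/(9*309312*(2 + 309312 - 9)))) = 1/(-259926 + (335704 - (-1*29593089484259328 - 2*95673913344 + 162 - 1*(-9)*95673913344 - 5567616)/(9*309312*309305))) = 1/(-259926 + (335704 - (-29593089484259328 - 191347826688 + 162 + 861065220096 - 5567616)/(9*309312*309305))) = 1/(-259926 + (335704 - (-29592419772433374)/(9*309312*309305))) = 1/(-259926 + (335704 - 1*(-182669257854527/5315097120))) = 1/(-259926 + (335704 + 182669257854527/5315097120)) = 1/(-259926 + 1966968621427007/5315097120) = 1/(585436687413887/5315097120) = 5315097120/585436687413887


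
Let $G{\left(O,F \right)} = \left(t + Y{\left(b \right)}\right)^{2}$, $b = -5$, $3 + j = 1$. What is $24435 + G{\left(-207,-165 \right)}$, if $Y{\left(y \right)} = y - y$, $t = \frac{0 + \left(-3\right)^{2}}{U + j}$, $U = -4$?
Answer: $\frac{97749}{4} \approx 24437.0$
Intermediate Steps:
$j = -2$ ($j = -3 + 1 = -2$)
$t = - \frac{3}{2}$ ($t = \frac{0 + \left(-3\right)^{2}}{-4 - 2} = \frac{0 + 9}{-6} = 9 \left(- \frac{1}{6}\right) = - \frac{3}{2} \approx -1.5$)
$Y{\left(y \right)} = 0$
$G{\left(O,F \right)} = \frac{9}{4}$ ($G{\left(O,F \right)} = \left(- \frac{3}{2} + 0\right)^{2} = \left(- \frac{3}{2}\right)^{2} = \frac{9}{4}$)
$24435 + G{\left(-207,-165 \right)} = 24435 + \frac{9}{4} = \frac{97749}{4}$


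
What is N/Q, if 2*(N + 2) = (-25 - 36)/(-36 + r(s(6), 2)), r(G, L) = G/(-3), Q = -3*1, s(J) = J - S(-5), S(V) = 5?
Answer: 253/654 ≈ 0.38685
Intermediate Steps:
s(J) = -5 + J (s(J) = J - 1*5 = J - 5 = -5 + J)
Q = -3
r(G, L) = -G/3 (r(G, L) = G*(-1/3) = -G/3)
N = -253/218 (N = -2 + ((-25 - 36)/(-36 - (-5 + 6)/3))/2 = -2 + (-61/(-36 - 1/3*1))/2 = -2 + (-61/(-36 - 1/3))/2 = -2 + (-61/(-109/3))/2 = -2 + (-61*(-3/109))/2 = -2 + (1/2)*(183/109) = -2 + 183/218 = -253/218 ≈ -1.1606)
N/Q = -253/218/(-3) = -253/218*(-1/3) = 253/654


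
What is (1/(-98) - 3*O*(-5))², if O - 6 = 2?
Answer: 138274081/9604 ≈ 14398.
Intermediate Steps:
O = 8 (O = 6 + 2 = 8)
(1/(-98) - 3*O*(-5))² = (1/(-98) - 3*8*(-5))² = (-1/98 - 24*(-5))² = (-1/98 + 120)² = (11759/98)² = 138274081/9604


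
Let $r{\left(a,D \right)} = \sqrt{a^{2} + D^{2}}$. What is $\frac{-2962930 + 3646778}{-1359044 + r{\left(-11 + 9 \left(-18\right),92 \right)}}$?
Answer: $- \frac{84489047392}{167909141413} - \frac{62168 \sqrt{38393}}{167909141413} \approx -0.50326$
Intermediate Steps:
$r{\left(a,D \right)} = \sqrt{D^{2} + a^{2}}$
$\frac{-2962930 + 3646778}{-1359044 + r{\left(-11 + 9 \left(-18\right),92 \right)}} = \frac{-2962930 + 3646778}{-1359044 + \sqrt{92^{2} + \left(-11 + 9 \left(-18\right)\right)^{2}}} = \frac{683848}{-1359044 + \sqrt{8464 + \left(-11 - 162\right)^{2}}} = \frac{683848}{-1359044 + \sqrt{8464 + \left(-173\right)^{2}}} = \frac{683848}{-1359044 + \sqrt{8464 + 29929}} = \frac{683848}{-1359044 + \sqrt{38393}}$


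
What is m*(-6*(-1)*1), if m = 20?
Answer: 120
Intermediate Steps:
m*(-6*(-1)*1) = 20*(-6*(-1)*1) = 20*(6*1) = 20*6 = 120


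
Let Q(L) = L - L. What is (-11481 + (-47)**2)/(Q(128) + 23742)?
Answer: -4636/11871 ≈ -0.39053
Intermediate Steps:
Q(L) = 0
(-11481 + (-47)**2)/(Q(128) + 23742) = (-11481 + (-47)**2)/(0 + 23742) = (-11481 + 2209)/23742 = -9272*1/23742 = -4636/11871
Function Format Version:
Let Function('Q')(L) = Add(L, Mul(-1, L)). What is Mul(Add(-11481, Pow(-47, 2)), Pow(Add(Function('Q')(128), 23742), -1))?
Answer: Rational(-4636, 11871) ≈ -0.39053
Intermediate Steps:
Function('Q')(L) = 0
Mul(Add(-11481, Pow(-47, 2)), Pow(Add(Function('Q')(128), 23742), -1)) = Mul(Add(-11481, Pow(-47, 2)), Pow(Add(0, 23742), -1)) = Mul(Add(-11481, 2209), Pow(23742, -1)) = Mul(-9272, Rational(1, 23742)) = Rational(-4636, 11871)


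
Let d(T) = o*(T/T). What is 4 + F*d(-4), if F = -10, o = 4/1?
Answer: -36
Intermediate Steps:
o = 4 (o = 4*1 = 4)
d(T) = 4 (d(T) = 4*(T/T) = 4*1 = 4)
4 + F*d(-4) = 4 - 10*4 = 4 - 40 = -36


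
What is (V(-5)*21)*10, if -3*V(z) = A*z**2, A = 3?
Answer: -5250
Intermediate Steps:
V(z) = -z**2
(V(-5)*21)*10 = (-1*(-5)**2*21)*10 = (-1*25*21)*10 = -25*21*10 = -525*10 = -5250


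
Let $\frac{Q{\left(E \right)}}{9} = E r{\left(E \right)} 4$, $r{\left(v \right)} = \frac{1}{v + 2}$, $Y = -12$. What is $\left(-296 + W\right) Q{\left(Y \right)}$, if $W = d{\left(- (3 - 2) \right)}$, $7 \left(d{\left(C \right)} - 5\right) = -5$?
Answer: $- \frac{441072}{35} \approx -12602.0$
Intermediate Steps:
$d{\left(C \right)} = \frac{30}{7}$ ($d{\left(C \right)} = 5 + \frac{1}{7} \left(-5\right) = 5 - \frac{5}{7} = \frac{30}{7}$)
$r{\left(v \right)} = \frac{1}{2 + v}$
$W = \frac{30}{7} \approx 4.2857$
$Q{\left(E \right)} = \frac{36 E}{2 + E}$ ($Q{\left(E \right)} = 9 \frac{E}{2 + E} 4 = 9 \frac{4 E}{2 + E} = \frac{36 E}{2 + E}$)
$\left(-296 + W\right) Q{\left(Y \right)} = \left(-296 + \frac{30}{7}\right) 36 \left(-12\right) \frac{1}{2 - 12} = - \frac{2042 \cdot 36 \left(-12\right) \frac{1}{-10}}{7} = - \frac{2042 \cdot 36 \left(-12\right) \left(- \frac{1}{10}\right)}{7} = \left(- \frac{2042}{7}\right) \frac{216}{5} = - \frac{441072}{35}$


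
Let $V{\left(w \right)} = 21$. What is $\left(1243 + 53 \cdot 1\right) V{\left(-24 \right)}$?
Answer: $27216$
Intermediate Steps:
$\left(1243 + 53 \cdot 1\right) V{\left(-24 \right)} = \left(1243 + 53 \cdot 1\right) 21 = \left(1243 + 53\right) 21 = 1296 \cdot 21 = 27216$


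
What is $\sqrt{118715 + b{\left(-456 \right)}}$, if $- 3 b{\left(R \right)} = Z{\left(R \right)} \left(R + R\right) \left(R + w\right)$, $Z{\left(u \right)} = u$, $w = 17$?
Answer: $\sqrt{60974651} \approx 7808.6$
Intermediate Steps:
$b{\left(R \right)} = - \frac{2 R^{2} \left(17 + R\right)}{3}$ ($b{\left(R \right)} = - \frac{R \left(R + R\right) \left(R + 17\right)}{3} = - \frac{R 2 R \left(17 + R\right)}{3} = - \frac{2 R^{2} \left(17 + R\right)}{3}$)
$\sqrt{118715 + b{\left(-456 \right)}} = \sqrt{118715 + \frac{2 \left(-456\right)^{2} \left(-17 - -456\right)}{3}} = \sqrt{118715 + \frac{2}{3} \cdot 207936 \left(-17 + 456\right)} = \sqrt{118715 + \frac{2}{3} \cdot 207936 \cdot 439} = \sqrt{118715 + 60855936} = \sqrt{60974651}$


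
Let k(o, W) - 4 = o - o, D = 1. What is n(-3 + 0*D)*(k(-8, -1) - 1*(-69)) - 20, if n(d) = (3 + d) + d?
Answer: -239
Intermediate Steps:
k(o, W) = 4 (k(o, W) = 4 + (o - o) = 4 + 0 = 4)
n(d) = 3 + 2*d
n(-3 + 0*D)*(k(-8, -1) - 1*(-69)) - 20 = (3 + 2*(-3 + 0*1))*(4 - 1*(-69)) - 20 = (3 + 2*(-3 + 0))*(4 + 69) - 20 = (3 + 2*(-3))*73 - 20 = (3 - 6)*73 - 20 = -3*73 - 20 = -219 - 20 = -239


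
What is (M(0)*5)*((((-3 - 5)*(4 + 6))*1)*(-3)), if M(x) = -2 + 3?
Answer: 1200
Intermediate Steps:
M(x) = 1
(M(0)*5)*((((-3 - 5)*(4 + 6))*1)*(-3)) = (1*5)*((((-3 - 5)*(4 + 6))*1)*(-3)) = 5*((-8*10*1)*(-3)) = 5*(-80*1*(-3)) = 5*(-80*(-3)) = 5*240 = 1200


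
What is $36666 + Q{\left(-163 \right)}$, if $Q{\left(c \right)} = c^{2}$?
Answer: $63235$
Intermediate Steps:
$36666 + Q{\left(-163 \right)} = 36666 + \left(-163\right)^{2} = 36666 + 26569 = 63235$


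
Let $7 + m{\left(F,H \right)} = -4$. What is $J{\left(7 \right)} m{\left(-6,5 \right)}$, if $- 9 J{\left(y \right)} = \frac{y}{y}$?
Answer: $\frac{11}{9} \approx 1.2222$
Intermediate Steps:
$m{\left(F,H \right)} = -11$ ($m{\left(F,H \right)} = -7 - 4 = -11$)
$J{\left(y \right)} = - \frac{1}{9}$ ($J{\left(y \right)} = - \frac{y \frac{1}{y}}{9} = \left(- \frac{1}{9}\right) 1 = - \frac{1}{9}$)
$J{\left(7 \right)} m{\left(-6,5 \right)} = \left(- \frac{1}{9}\right) \left(-11\right) = \frac{11}{9}$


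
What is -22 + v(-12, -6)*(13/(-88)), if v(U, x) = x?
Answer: -929/44 ≈ -21.114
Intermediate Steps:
-22 + v(-12, -6)*(13/(-88)) = -22 - 78/(-88) = -22 - 78*(-1)/88 = -22 - 6*(-13/88) = -22 + 39/44 = -929/44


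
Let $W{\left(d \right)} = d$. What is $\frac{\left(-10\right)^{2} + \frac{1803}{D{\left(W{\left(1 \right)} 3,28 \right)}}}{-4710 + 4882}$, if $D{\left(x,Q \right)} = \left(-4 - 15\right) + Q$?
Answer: $\frac{901}{516} \approx 1.7461$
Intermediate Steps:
$D{\left(x,Q \right)} = -19 + Q$
$\frac{\left(-10\right)^{2} + \frac{1803}{D{\left(W{\left(1 \right)} 3,28 \right)}}}{-4710 + 4882} = \frac{\left(-10\right)^{2} + \frac{1803}{-19 + 28}}{-4710 + 4882} = \frac{100 + \frac{1803}{9}}{172} = \left(100 + 1803 \cdot \frac{1}{9}\right) \frac{1}{172} = \left(100 + \frac{601}{3}\right) \frac{1}{172} = \frac{901}{3} \cdot \frac{1}{172} = \frac{901}{516}$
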